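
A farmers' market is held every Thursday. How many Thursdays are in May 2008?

5

1 May 2008 is a Thursday.
That's 31 days from start to end, counting both.
31 = 7 × 4 + 3, so there are 4 full weeks plus 3 extra days.
Each full week contributes one Thursday: 4 so far.
The 3 extra days are Thursday, Friday, Saturday — 1 of them qualifies.
Total: 4 + 1 = 5.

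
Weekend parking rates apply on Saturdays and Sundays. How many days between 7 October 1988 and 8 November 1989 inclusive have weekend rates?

7 October 1988 is a Friday.
From 7 October 1988 to 8 November 1989 is 398 days inclusive.
398 = 7 × 56 + 6, so there are 56 full weeks plus 6 extra days.
Each full week contributes 2 weekend days (Sat, Sun): 56 × 2 = 112.
The 6 extra days are Friday, Saturday, Sunday, Monday, Tuesday, Wednesday — 2 of them qualify.
Total: 112 + 2 = 114.

114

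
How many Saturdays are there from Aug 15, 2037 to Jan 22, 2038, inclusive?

23

Aug 15, 2037 is a Saturday.
That's 161 days from start to end, counting both.
161 = 7 × 23, so the span is exactly 23 full weeks.
Each full week contributes one Saturday: 23 so far.
Total: 23.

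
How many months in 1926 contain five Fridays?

5

A month has five Fridays exactly when Friday falls within its first (length − 28) days.
Jan: 31 days, starts Fri → 5 of Fri, Sat, Sun ✓
Feb: 28 days, starts Mon → 5 of (none)
Mar: 31 days, starts Mon → 5 of Mon, Tue, Wed
Apr: 30 days, starts Thu → 5 of Thu, Fri ✓
May: 31 days, starts Sat → 5 of Sat, Sun, Mon
Jun: 30 days, starts Tue → 5 of Tue, Wed
Jul: 31 days, starts Thu → 5 of Thu, Fri, Sat ✓
Aug: 31 days, starts Sun → 5 of Sun, Mon, Tue
Sep: 30 days, starts Wed → 5 of Wed, Thu
Oct: 31 days, starts Fri → 5 of Fri, Sat, Sun ✓
Nov: 30 days, starts Mon → 5 of Mon, Tue
Dec: 31 days, starts Wed → 5 of Wed, Thu, Fri ✓
Months with five Fridays: Jan, Apr, Jul, Oct, Dec.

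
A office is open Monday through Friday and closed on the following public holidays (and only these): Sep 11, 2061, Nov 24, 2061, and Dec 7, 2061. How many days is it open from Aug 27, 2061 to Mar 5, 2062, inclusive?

Aug 27, 2061 is a Saturday.
From Aug 27, 2061 to Mar 5, 2062 is 191 days inclusive.
191 = 7 × 27 + 2, so there are 27 full weeks plus 2 extra days.
Each full week contributes 5 weekdays (Mon–Fri): 27 × 5 = 135.
The 2 extra days are Saturday, Sunday — none qualify.
Total: 135 + 0 = 135.
Holidays: Sep 11, 2061 (Sun); Nov 24, 2061 (Thu); Dec 7, 2061 (Wed).
2 of the 3 holidays fall on weekdays; the rest are weekends and were already excluded.
Business days: 135 − 2 = 133.

133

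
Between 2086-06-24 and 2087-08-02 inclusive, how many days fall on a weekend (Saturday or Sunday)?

2086-06-24 is a Monday.
That's 405 days from start to end, counting both.
405 = 7 × 57 + 6, so there are 57 full weeks plus 6 extra days.
Each full week contributes 2 weekend days (Sat, Sun): 57 × 2 = 114.
The 6 extra days are Monday, Tuesday, Wednesday, Thursday, Friday, Saturday — 1 of them qualifies.
Total: 114 + 1 = 115.

115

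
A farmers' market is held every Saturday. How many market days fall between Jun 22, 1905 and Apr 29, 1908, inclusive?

149 Saturdays

Jun 22, 1905 is a Thursday.
From Jun 22, 1905 to Apr 29, 1908 is 1043 days inclusive.
1043 = 7 × 149, so the span is exactly 149 full weeks.
Each full week contributes one Saturday: 149 so far.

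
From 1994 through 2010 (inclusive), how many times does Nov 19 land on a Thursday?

Day of week of November 19 in each year:
1994: Sat, 1995: Sun, 1996: Tue, 1997: Wed, 1998: Thu ✓, 1999: Fri, 2000: Sun, 2001: Mon, 2002: Tue, 2003: Wed, 2004: Fri, 2005: Sat, 2006: Sun, 2007: Mon, 2008: Wed, 2009: Thu ✓, 2010: Fri
Thursdays: 1998, 2009.

2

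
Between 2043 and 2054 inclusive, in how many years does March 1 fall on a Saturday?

1

Day of week of March 1 in each year:
2043: Sun, 2044: Tue, 2045: Wed, 2046: Thu, 2047: Fri, 2048: Sun, 2049: Mon, 2050: Tue, 2051: Wed, 2052: Fri, 2053: Sat ✓, 2054: Sun
Saturdays: 2053.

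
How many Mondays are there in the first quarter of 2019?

12

Jan 1, 2019 is a Tuesday.
The range spans 90 days (inclusive of both endpoints).
90 = 7 × 12 + 6, so there are 12 full weeks plus 6 extra days.
Each full week contributes one Monday: 12 so far.
The 6 extra days are Tue, Wed, Thu, Fri, Sat, Sun — none qualify.
Total: 12 + 0 = 12.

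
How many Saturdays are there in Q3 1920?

1920-07-01 is a Thursday.
That's 92 days from start to end, counting both.
92 = 7 × 13 + 1, so there are 13 full weeks plus 1 extra day.
Each full week contributes one Saturday: 13 so far.
The 1 extra day is Thu — none qualify.
Total: 13 + 0 = 13.

13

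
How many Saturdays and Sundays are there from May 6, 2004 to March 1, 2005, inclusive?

May 6, 2004 is a Thursday.
The range spans 300 days (inclusive of both endpoints).
300 = 7 × 42 + 6, so there are 42 full weeks plus 6 extra days.
Each full week contributes 2 weekend days (Sat, Sun): 42 × 2 = 84.
The 6 extra days are Thursday, Friday, Saturday, Sunday, Monday, Tuesday — 2 of them qualify.
Total: 84 + 2 = 86.

86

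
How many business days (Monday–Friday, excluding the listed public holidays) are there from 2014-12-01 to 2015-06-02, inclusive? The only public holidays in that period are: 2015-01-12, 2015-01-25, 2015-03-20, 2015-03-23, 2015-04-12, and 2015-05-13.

2014-12-01 is a Monday.
The range spans 184 days (inclusive of both endpoints).
184 = 7 × 26 + 2, so there are 26 full weeks plus 2 extra days.
Each full week contributes 5 weekdays (Mon–Fri): 26 × 5 = 130.
The 2 extra days are Monday, Tuesday — 2 of them qualify.
Total: 130 + 2 = 132.
Holidays: 2015-01-12 (Mon); 2015-01-25 (Sun); 2015-03-20 (Fri); 2015-03-23 (Mon); 2015-04-12 (Sun); 2015-05-13 (Wed).
4 of the 6 holidays fall on weekdays; the rest are weekends and were already excluded.
Business days: 132 − 4 = 128.

128 business days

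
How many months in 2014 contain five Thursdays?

4

A month has five Thursdays exactly when Thursday falls within its first (length − 28) days.
Jan: 31 days, starts Wed → 5 of Wed, Thu, Fri ✓
Feb: 28 days, starts Sat → 5 of (none)
Mar: 31 days, starts Sat → 5 of Sat, Sun, Mon
Apr: 30 days, starts Tue → 5 of Tue, Wed
May: 31 days, starts Thu → 5 of Thu, Fri, Sat ✓
Jun: 30 days, starts Sun → 5 of Sun, Mon
Jul: 31 days, starts Tue → 5 of Tue, Wed, Thu ✓
Aug: 31 days, starts Fri → 5 of Fri, Sat, Sun
Sep: 30 days, starts Mon → 5 of Mon, Tue
Oct: 31 days, starts Wed → 5 of Wed, Thu, Fri ✓
Nov: 30 days, starts Sat → 5 of Sat, Sun
Dec: 31 days, starts Mon → 5 of Mon, Tue, Wed
Months with five Thursdays: Jan, May, Jul, Oct.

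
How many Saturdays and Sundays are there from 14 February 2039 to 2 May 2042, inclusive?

334

14 February 2039 is a Monday.
From 14 February 2039 to 2 May 2042 is 1174 days inclusive.
1174 = 7 × 167 + 5, so there are 167 full weeks plus 5 extra days.
Each full week contributes 2 weekend days (Sat, Sun): 167 × 2 = 334.
The 5 extra days are Monday, Tuesday, Wednesday, Thursday, Friday — none qualify.
Total: 334 + 0 = 334.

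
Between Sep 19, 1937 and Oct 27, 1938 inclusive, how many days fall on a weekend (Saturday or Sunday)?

Sep 19, 1937 is a Sunday.
That's 404 days from start to end, counting both.
404 = 7 × 57 + 5, so there are 57 full weeks plus 5 extra days.
Each full week contributes 2 weekend days (Sat, Sun): 57 × 2 = 114.
The 5 extra days are Sunday, Monday, Tuesday, Wednesday, Thursday — 1 of them qualifies.
Total: 114 + 1 = 115.

115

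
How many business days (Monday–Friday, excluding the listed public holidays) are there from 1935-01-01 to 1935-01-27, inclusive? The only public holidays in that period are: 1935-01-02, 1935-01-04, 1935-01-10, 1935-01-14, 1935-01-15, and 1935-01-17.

13 business days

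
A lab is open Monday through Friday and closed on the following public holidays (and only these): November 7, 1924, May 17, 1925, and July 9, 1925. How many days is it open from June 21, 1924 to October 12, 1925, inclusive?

June 21, 1924 is a Saturday.
From June 21, 1924 to October 12, 1925 is 479 days inclusive.
479 = 7 × 68 + 3, so there are 68 full weeks plus 3 extra days.
Each full week contributes 5 weekdays (Mon–Fri): 68 × 5 = 340.
The 3 extra days are Saturday, Sunday, Monday — 1 of them qualifies.
Total: 340 + 1 = 341.
Holidays: November 7, 1924 (Fri); May 17, 1925 (Sun); July 9, 1925 (Thu).
2 of the 3 holidays fall on weekdays; the rest are weekends and were already excluded.
Business days: 341 − 2 = 339.

339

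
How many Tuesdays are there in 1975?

Jan 1, 1975 is a Wednesday.
The range spans 365 days (inclusive of both endpoints).
365 = 7 × 52 + 1, so there are 52 full weeks plus 1 extra day.
Each full week contributes one Tuesday: 52 so far.
The 1 extra day is Wednesday — none qualify.
Total: 52 + 0 = 52.

52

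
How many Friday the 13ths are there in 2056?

1

The 13th falls on a Friday when the month's 13th has weekday Fri.
Jan 13 is Thu; Feb 13 is Sun; Mar 13 is Mon; Apr 13 is Thu; May 13 is Sat; Jun 13 is Tue; Jul 13 is Thu; Aug 13 is Sun; Sep 13 is Wed; Oct 13 is Fri ✓; Nov 13 is Mon; Dec 13 is Wed.
Friday the 13ths: Oct.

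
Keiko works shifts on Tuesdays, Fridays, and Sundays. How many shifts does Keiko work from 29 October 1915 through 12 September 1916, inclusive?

138

29 October 1915 is a Friday.
That's 320 days from start to end, counting both.
320 = 7 × 45 + 5, so there are 45 full weeks plus 5 extra days.
Each full week contributes 3 days from the set (Tue, Fri, Sun): 45 × 3 = 135.
The 5 extra days are Friday, Saturday, Sunday, Monday, Tuesday — 3 of them qualify.
Total: 135 + 3 = 138.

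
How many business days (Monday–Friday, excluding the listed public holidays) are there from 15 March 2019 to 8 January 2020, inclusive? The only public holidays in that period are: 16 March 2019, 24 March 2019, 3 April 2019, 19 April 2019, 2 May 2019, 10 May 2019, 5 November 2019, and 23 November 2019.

209 business days

15 March 2019 is a Friday.
The range spans 300 days (inclusive of both endpoints).
300 = 7 × 42 + 6, so there are 42 full weeks plus 6 extra days.
Each full week contributes 5 weekdays (Mon–Fri): 42 × 5 = 210.
The 6 extra days are Friday, Saturday, Sunday, Monday, Tuesday, Wednesday — 4 of them qualify.
Total: 210 + 4 = 214.
Holidays: 16 March 2019 (Sat); 24 March 2019 (Sun); 3 April 2019 (Wed); 19 April 2019 (Fri); 2 May 2019 (Thu); 10 May 2019 (Fri); 5 November 2019 (Tue); 23 November 2019 (Sat).
5 of the 8 holidays fall on weekdays; the rest are weekends and were already excluded.
Business days: 214 − 5 = 209.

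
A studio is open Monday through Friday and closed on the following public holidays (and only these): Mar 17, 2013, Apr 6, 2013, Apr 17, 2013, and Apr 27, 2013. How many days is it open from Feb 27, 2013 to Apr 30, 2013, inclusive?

44 working days

Feb 27, 2013 is a Wednesday.
From Feb 27, 2013 to Apr 30, 2013 is 63 days inclusive.
63 = 7 × 9, so the span is exactly 9 full weeks.
Each full week contributes 5 weekdays (Mon–Fri): 9 × 5 = 45.
Holidays: Mar 17, 2013 (Sun); Apr 6, 2013 (Sat); Apr 17, 2013 (Wed); Apr 27, 2013 (Sat).
1 of the 4 holidays fall on weekdays; the rest are weekends and were already excluded.
Business days: 45 − 1 = 44.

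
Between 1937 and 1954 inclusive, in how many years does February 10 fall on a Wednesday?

3

Day of week of February 10 in each year:
1937: Wed ✓, 1938: Thu, 1939: Fri, 1940: Sat, 1941: Mon, 1942: Tue, 1943: Wed ✓, 1944: Thu, 1945: Sat, 1946: Sun, 1947: Mon, 1948: Tue, 1949: Thu, 1950: Fri, 1951: Sat, 1952: Sun, 1953: Tue, 1954: Wed ✓
Wednesdays: 1937, 1943, 1954.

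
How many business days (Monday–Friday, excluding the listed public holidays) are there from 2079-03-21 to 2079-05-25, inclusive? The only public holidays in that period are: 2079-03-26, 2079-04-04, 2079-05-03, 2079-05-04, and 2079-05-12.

2079-03-21 is a Tuesday.
That's 66 days from start to end, counting both.
66 = 7 × 9 + 3, so there are 9 full weeks plus 3 extra days.
Each full week contributes 5 weekdays (Mon–Fri): 9 × 5 = 45.
The 3 extra days are Tuesday, Wednesday, Thursday — 3 of them qualify.
Total: 45 + 3 = 48.
Holidays: 2079-03-26 (Sun); 2079-04-04 (Tue); 2079-05-03 (Wed); 2079-05-04 (Thu); 2079-05-12 (Fri).
4 of the 5 holidays fall on weekdays; the rest are weekends and were already excluded.
Business days: 48 − 4 = 44.

44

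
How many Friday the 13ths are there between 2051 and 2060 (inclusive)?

Friday-the-13ths by year:
2051: Jan, Oct
2052: Sep, Dec
2053: Jun
2054: Feb, Mar, Nov
2055: Aug
2056: Oct
2057: Apr, Jul
2058: Sep, Dec
2059: Jun
2060: Feb, Aug

17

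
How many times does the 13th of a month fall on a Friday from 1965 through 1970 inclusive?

10

Friday-the-13ths by year:
1965: Aug
1966: May
1967: Jan, Oct
1968: Sep, Dec
1969: Jun
1970: Feb, Mar, Nov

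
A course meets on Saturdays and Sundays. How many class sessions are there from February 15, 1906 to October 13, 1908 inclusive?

278

February 15, 1906 is a Thursday.
From February 15, 1906 to October 13, 1908 is 972 days inclusive.
972 = 7 × 138 + 6, so there are 138 full weeks plus 6 extra days.
Each full week contributes 2 days from the set (Sat, Sun): 138 × 2 = 276.
The 6 extra days are Thursday, Friday, Saturday, Sunday, Monday, Tuesday — 2 of them qualify.
Total: 276 + 2 = 278.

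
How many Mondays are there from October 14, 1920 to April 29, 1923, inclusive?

October 14, 1920 is a Thursday.
From October 14, 1920 to April 29, 1923 is 928 days inclusive.
928 = 7 × 132 + 4, so there are 132 full weeks plus 4 extra days.
Each full week contributes one Monday: 132 so far.
The 4 extra days are Thursday, Friday, Saturday, Sunday — none qualify.
Total: 132 + 0 = 132.

132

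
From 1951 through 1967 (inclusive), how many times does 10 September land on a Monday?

Day of week of September 10 in each year:
1951: Mon ✓, 1952: Wed, 1953: Thu, 1954: Fri, 1955: Sat, 1956: Mon ✓, 1957: Tue, 1958: Wed, 1959: Thu, 1960: Sat, 1961: Sun, 1962: Mon ✓, 1963: Tue, 1964: Thu, 1965: Fri, 1966: Sat, 1967: Sun
Mondays: 1951, 1956, 1962.

3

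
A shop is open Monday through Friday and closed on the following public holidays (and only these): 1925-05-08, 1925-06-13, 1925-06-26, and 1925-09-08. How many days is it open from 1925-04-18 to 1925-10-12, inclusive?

123

1925-04-18 is a Saturday.
From 1925-04-18 to 1925-10-12 is 178 days inclusive.
178 = 7 × 25 + 3, so there are 25 full weeks plus 3 extra days.
Each full week contributes 5 weekdays (Mon–Fri): 25 × 5 = 125.
The 3 extra days are Saturday, Sunday, Monday — 1 of them qualifies.
Total: 125 + 1 = 126.
Holidays: 1925-05-08 (Fri); 1925-06-13 (Sat); 1925-06-26 (Fri); 1925-09-08 (Tue).
3 of the 4 holidays fall on weekdays; the rest are weekends and were already excluded.
Business days: 126 − 3 = 123.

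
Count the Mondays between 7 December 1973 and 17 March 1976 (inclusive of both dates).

119 Mondays

7 December 1973 is a Friday.
That's 832 days from start to end, counting both.
832 = 7 × 118 + 6, so there are 118 full weeks plus 6 extra days.
Each full week contributes one Monday: 118 so far.
The 6 extra days are Fri, Sat, Sun, Mon, Tue, Wed — 1 of them qualifies.
Total: 118 + 1 = 119.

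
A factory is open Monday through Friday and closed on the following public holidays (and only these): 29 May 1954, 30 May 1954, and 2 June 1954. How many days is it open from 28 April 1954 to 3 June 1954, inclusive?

26

28 April 1954 is a Wednesday.
That's 37 days from start to end, counting both.
37 = 7 × 5 + 2, so there are 5 full weeks plus 2 extra days.
Each full week contributes 5 weekdays (Mon–Fri): 5 × 5 = 25.
The 2 extra days are Wednesday, Thursday — 2 of them qualify.
Total: 25 + 2 = 27.
Holidays: 29 May 1954 (Sat); 30 May 1954 (Sun); 2 June 1954 (Wed).
1 of the 3 holidays fall on weekdays; the rest are weekends and were already excluded.
Business days: 27 − 1 = 26.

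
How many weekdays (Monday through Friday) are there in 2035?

January 1, 2035 is a Monday.
From January 1, 2035 to December 31, 2035 is 365 days inclusive.
365 = 7 × 52 + 1, so there are 52 full weeks plus 1 extra day.
Each full week contributes 5 weekdays (Mon–Fri): 52 × 5 = 260.
The 1 extra day is Monday — 1 of them qualifies.
Total: 260 + 1 = 261.

261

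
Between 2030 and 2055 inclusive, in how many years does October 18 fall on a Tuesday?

Day of week of October 18 in each year:
2030: Fri, 2031: Sat, 2032: Mon, 2033: Tue ✓, 2034: Wed, 2035: Thu, 2036: Sat, 2037: Sun, 2038: Mon, 2039: Tue ✓, 2040: Thu, 2041: Fri, 2042: Sat, 2043: Sun, 2044: Tue ✓, 2045: Wed, 2046: Thu, 2047: Fri, 2048: Sun, 2049: Mon, 2050: Tue ✓, 2051: Wed, 2052: Fri, 2053: Sat, 2054: Sun, 2055: Mon
Tuesdays: 2033, 2039, 2044, 2050.

4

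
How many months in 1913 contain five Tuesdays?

A month has five Tuesdays exactly when Tuesday falls within its first (length − 28) days.
Jan: 31 days, starts Wed → 5 of Wed, Thu, Fri
Feb: 28 days, starts Sat → 5 of (none)
Mar: 31 days, starts Sat → 5 of Sat, Sun, Mon
Apr: 30 days, starts Tue → 5 of Tue, Wed ✓
May: 31 days, starts Thu → 5 of Thu, Fri, Sat
Jun: 30 days, starts Sun → 5 of Sun, Mon
Jul: 31 days, starts Tue → 5 of Tue, Wed, Thu ✓
Aug: 31 days, starts Fri → 5 of Fri, Sat, Sun
Sep: 30 days, starts Mon → 5 of Mon, Tue ✓
Oct: 31 days, starts Wed → 5 of Wed, Thu, Fri
Nov: 30 days, starts Sat → 5 of Sat, Sun
Dec: 31 days, starts Mon → 5 of Mon, Tue, Wed ✓
Months with five Tuesdays: Apr, Jul, Sep, Dec.

4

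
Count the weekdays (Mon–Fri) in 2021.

1 January 2021 is a Friday.
That's 365 days from start to end, counting both.
365 = 7 × 52 + 1, so there are 52 full weeks plus 1 extra day.
Each full week contributes 5 weekdays (Mon–Fri): 52 × 5 = 260.
The 1 extra day is Fri — 1 of them qualifies.
Total: 260 + 1 = 261.

261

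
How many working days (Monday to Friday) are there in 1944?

260 weekdays

1 January 1944 is a Saturday.
The range spans 366 days (inclusive of both endpoints).
366 = 7 × 52 + 2, so there are 52 full weeks plus 2 extra days.
Each full week contributes 5 weekdays (Mon–Fri): 52 × 5 = 260.
The 2 extra days are Sat, Sun — none qualify.
Total: 260 + 0 = 260.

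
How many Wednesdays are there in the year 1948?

52

January 1, 1948 is a Thursday.
From January 1, 1948 to December 31, 1948 is 366 days inclusive.
366 = 7 × 52 + 2, so there are 52 full weeks plus 2 extra days.
Each full week contributes one Wednesday: 52 so far.
The 2 extra days are Thu, Fri — none qualify.
Total: 52 + 0 = 52.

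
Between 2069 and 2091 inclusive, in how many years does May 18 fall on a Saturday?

4

Day of week of May 18 in each year:
2069: Sat ✓, 2070: Sun, 2071: Mon, 2072: Wed, 2073: Thu, 2074: Fri, 2075: Sat ✓, 2076: Mon, 2077: Tue, 2078: Wed, 2079: Thu, 2080: Sat ✓, 2081: Sun, 2082: Mon, 2083: Tue, 2084: Thu, 2085: Fri, 2086: Sat ✓, 2087: Sun, 2088: Tue, 2089: Wed, 2090: Thu, 2091: Fri
Saturdays: 2069, 2075, 2080, 2086.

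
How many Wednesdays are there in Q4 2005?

13

October 1, 2005 is a Saturday.
The range spans 92 days (inclusive of both endpoints).
92 = 7 × 13 + 1, so there are 13 full weeks plus 1 extra day.
Each full week contributes one Wednesday: 13 so far.
The 1 extra day is Sat — none qualify.
Total: 13 + 0 = 13.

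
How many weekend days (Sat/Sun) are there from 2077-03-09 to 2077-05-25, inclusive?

22

2077-03-09 is a Tuesday.
That's 78 days from start to end, counting both.
78 = 7 × 11 + 1, so there are 11 full weeks plus 1 extra day.
Each full week contributes 2 weekend days (Sat, Sun): 11 × 2 = 22.
The 1 extra day is Tue — none qualify.
Total: 22 + 0 = 22.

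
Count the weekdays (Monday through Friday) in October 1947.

23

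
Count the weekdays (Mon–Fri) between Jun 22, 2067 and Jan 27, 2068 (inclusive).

158 weekdays

Jun 22, 2067 is a Wednesday.
That's 220 days from start to end, counting both.
220 = 7 × 31 + 3, so there are 31 full weeks plus 3 extra days.
Each full week contributes 5 weekdays (Mon–Fri): 31 × 5 = 155.
The 3 extra days are Wednesday, Thursday, Friday — 3 of them qualify.
Total: 155 + 3 = 158.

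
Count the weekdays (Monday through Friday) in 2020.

1 January 2020 is a Wednesday.
The range spans 366 days (inclusive of both endpoints).
366 = 7 × 52 + 2, so there are 52 full weeks plus 2 extra days.
Each full week contributes 5 weekdays (Mon–Fri): 52 × 5 = 260.
The 2 extra days are Wed, Thu — 2 of them qualify.
Total: 260 + 2 = 262.

262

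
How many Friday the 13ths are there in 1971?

The 13th falls on a Friday when the month's 13th has weekday Fri.
Jan 13 is Wed; Feb 13 is Sat; Mar 13 is Sat; Apr 13 is Tue; May 13 is Thu; Jun 13 is Sun; Jul 13 is Tue; Aug 13 is Fri ✓; Sep 13 is Mon; Oct 13 is Wed; Nov 13 is Sat; Dec 13 is Mon.
Friday the 13ths: Aug.

1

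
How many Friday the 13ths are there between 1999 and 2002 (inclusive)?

6

Friday-the-13ths by year:
1999: Aug
2000: Oct
2001: Apr, Jul
2002: Sep, Dec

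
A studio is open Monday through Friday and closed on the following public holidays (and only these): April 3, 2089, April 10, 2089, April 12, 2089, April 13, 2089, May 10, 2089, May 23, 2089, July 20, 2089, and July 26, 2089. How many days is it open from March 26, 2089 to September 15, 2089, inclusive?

March 26, 2089 is a Saturday.
That's 174 days from start to end, counting both.
174 = 7 × 24 + 6, so there are 24 full weeks plus 6 extra days.
Each full week contributes 5 weekdays (Mon–Fri): 24 × 5 = 120.
The 6 extra days are Sat, Sun, Mon, Tue, Wed, Thu — 4 of them qualify.
Total: 120 + 4 = 124.
Holidays: April 3, 2089 (Sun); April 10, 2089 (Sun); April 12, 2089 (Tue); April 13, 2089 (Wed); May 10, 2089 (Tue); May 23, 2089 (Mon); July 20, 2089 (Wed); July 26, 2089 (Tue).
6 of the 8 holidays fall on weekdays; the rest are weekends and were already excluded.
Business days: 124 − 6 = 118.

118 working days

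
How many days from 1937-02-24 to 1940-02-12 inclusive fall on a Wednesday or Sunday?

1937-02-24 is a Wednesday.
That's 1084 days from start to end, counting both.
1084 = 7 × 154 + 6, so there are 154 full weeks plus 6 extra days.
Each full week contributes 2 days from the set (Wed, Sun): 154 × 2 = 308.
The 6 extra days are Wed, Thu, Fri, Sat, Sun, Mon — 2 of them qualify.
Total: 308 + 2 = 310.

310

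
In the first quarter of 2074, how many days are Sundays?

12

1 January 2074 is a Monday.
The range spans 90 days (inclusive of both endpoints).
90 = 7 × 12 + 6, so there are 12 full weeks plus 6 extra days.
Each full week contributes one Sunday: 12 so far.
The 6 extra days are Mon, Tue, Wed, Thu, Fri, Sat — none qualify.
Total: 12 + 0 = 12.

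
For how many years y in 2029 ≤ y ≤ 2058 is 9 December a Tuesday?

4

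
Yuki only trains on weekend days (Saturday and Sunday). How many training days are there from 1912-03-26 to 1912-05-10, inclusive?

12

1912-03-26 is a Tuesday.
From 1912-03-26 to 1912-05-10 is 46 days inclusive.
46 = 7 × 6 + 4, so there are 6 full weeks plus 4 extra days.
Each full week contributes 2 weekend days (Sat, Sun): 6 × 2 = 12.
The 4 extra days are Tue, Wed, Thu, Fri — none qualify.
Total: 12 + 0 = 12.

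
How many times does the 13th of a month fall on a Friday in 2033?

1

The 13th falls on a Friday when the month's 13th has weekday Fri.
Jan 13 is Thu; Feb 13 is Sun; Mar 13 is Sun; Apr 13 is Wed; May 13 is Fri ✓; Jun 13 is Mon; Jul 13 is Wed; Aug 13 is Sat; Sep 13 is Tue; Oct 13 is Thu; Nov 13 is Sun; Dec 13 is Tue.
Friday the 13ths: May.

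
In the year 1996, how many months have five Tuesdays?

5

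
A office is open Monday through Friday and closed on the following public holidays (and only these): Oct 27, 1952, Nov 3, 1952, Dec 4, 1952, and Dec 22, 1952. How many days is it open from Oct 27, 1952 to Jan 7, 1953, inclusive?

Oct 27, 1952 is a Monday.
That's 73 days from start to end, counting both.
73 = 7 × 10 + 3, so there are 10 full weeks plus 3 extra days.
Each full week contributes 5 weekdays (Mon–Fri): 10 × 5 = 50.
The 3 extra days are Monday, Tuesday, Wednesday — 3 of them qualify.
Total: 50 + 3 = 53.
Holidays: Oct 27, 1952 (Mon); Nov 3, 1952 (Mon); Dec 4, 1952 (Thu); Dec 22, 1952 (Mon).
All 4 holidays fall on weekdays, so subtract 4.
Business days: 53 − 4 = 49.

49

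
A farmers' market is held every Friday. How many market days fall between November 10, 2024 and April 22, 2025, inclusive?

November 10, 2024 is a Sunday.
The range spans 164 days (inclusive of both endpoints).
164 = 7 × 23 + 3, so there are 23 full weeks plus 3 extra days.
Each full week contributes one Friday: 23 so far.
The 3 extra days are Sun, Mon, Tue — none qualify.
Total: 23 + 0 = 23.

23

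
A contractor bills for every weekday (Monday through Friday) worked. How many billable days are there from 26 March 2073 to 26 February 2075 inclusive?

502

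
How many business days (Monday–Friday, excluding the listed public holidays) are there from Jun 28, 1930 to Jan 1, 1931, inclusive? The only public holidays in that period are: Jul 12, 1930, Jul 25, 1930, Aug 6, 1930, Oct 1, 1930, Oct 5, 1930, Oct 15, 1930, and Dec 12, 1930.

Jun 28, 1930 is a Saturday.
The range spans 188 days (inclusive of both endpoints).
188 = 7 × 26 + 6, so there are 26 full weeks plus 6 extra days.
Each full week contributes 5 weekdays (Mon–Fri): 26 × 5 = 130.
The 6 extra days are Sat, Sun, Mon, Tue, Wed, Thu — 4 of them qualify.
Total: 130 + 4 = 134.
Holidays: Jul 12, 1930 (Sat); Jul 25, 1930 (Fri); Aug 6, 1930 (Wed); Oct 1, 1930 (Wed); Oct 5, 1930 (Sun); Oct 15, 1930 (Wed); Dec 12, 1930 (Fri).
5 of the 7 holidays fall on weekdays; the rest are weekends and were already excluded.
Business days: 134 − 5 = 129.

129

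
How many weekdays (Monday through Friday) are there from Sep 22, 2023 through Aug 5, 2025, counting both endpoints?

Sep 22, 2023 is a Friday.
The range spans 684 days (inclusive of both endpoints).
684 = 7 × 97 + 5, so there are 97 full weeks plus 5 extra days.
Each full week contributes 5 weekdays (Mon–Fri): 97 × 5 = 485.
The 5 extra days are Friday, Saturday, Sunday, Monday, Tuesday — 3 of them qualify.
Total: 485 + 3 = 488.

488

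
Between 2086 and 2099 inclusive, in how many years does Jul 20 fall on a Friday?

Day of week of July 20 in each year:
2086: Sat, 2087: Sun, 2088: Tue, 2089: Wed, 2090: Thu, 2091: Fri ✓, 2092: Sun, 2093: Mon, 2094: Tue, 2095: Wed, 2096: Fri ✓, 2097: Sat, 2098: Sun, 2099: Mon
Fridays: 2091, 2096.

2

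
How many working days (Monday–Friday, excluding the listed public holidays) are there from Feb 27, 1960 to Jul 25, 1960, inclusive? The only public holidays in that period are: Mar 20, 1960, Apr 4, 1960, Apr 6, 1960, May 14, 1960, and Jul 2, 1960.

104 working days

Feb 27, 1960 is a Saturday.
That's 150 days from start to end, counting both.
150 = 7 × 21 + 3, so there are 21 full weeks plus 3 extra days.
Each full week contributes 5 weekdays (Mon–Fri): 21 × 5 = 105.
The 3 extra days are Saturday, Sunday, Monday — 1 of them qualifies.
Total: 105 + 1 = 106.
Holidays: Mar 20, 1960 (Sun); Apr 4, 1960 (Mon); Apr 6, 1960 (Wed); May 14, 1960 (Sat); Jul 2, 1960 (Sat).
2 of the 5 holidays fall on weekdays; the rest are weekends and were already excluded.
Business days: 106 − 2 = 104.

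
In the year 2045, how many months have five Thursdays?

4

A month has five Thursdays exactly when Thursday falls within its first (length − 28) days.
Jan: 31 days, starts Sun → 5 of Sun, Mon, Tue
Feb: 28 days, starts Wed → 5 of (none)
Mar: 31 days, starts Wed → 5 of Wed, Thu, Fri ✓
Apr: 30 days, starts Sat → 5 of Sat, Sun
May: 31 days, starts Mon → 5 of Mon, Tue, Wed
Jun: 30 days, starts Thu → 5 of Thu, Fri ✓
Jul: 31 days, starts Sat → 5 of Sat, Sun, Mon
Aug: 31 days, starts Tue → 5 of Tue, Wed, Thu ✓
Sep: 30 days, starts Fri → 5 of Fri, Sat
Oct: 31 days, starts Sun → 5 of Sun, Mon, Tue
Nov: 30 days, starts Wed → 5 of Wed, Thu ✓
Dec: 31 days, starts Fri → 5 of Fri, Sat, Sun
Months with five Thursdays: Mar, Jun, Aug, Nov.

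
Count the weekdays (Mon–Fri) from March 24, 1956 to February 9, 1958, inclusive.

March 24, 1956 is a Saturday.
The range spans 688 days (inclusive of both endpoints).
688 = 7 × 98 + 2, so there are 98 full weeks plus 2 extra days.
Each full week contributes 5 weekdays (Mon–Fri): 98 × 5 = 490.
The 2 extra days are Saturday, Sunday — none qualify.
Total: 490 + 0 = 490.

490 weekdays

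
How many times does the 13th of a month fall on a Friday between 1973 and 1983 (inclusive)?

18

Friday-the-13ths by year:
1973: Apr, Jul
1974: Sep, Dec
1975: Jun
1976: Feb, Aug
1977: May
1978: Jan, Oct
1979: Apr, Jul
1980: Jun
1981: Feb, Mar, Nov
1982: Aug
1983: May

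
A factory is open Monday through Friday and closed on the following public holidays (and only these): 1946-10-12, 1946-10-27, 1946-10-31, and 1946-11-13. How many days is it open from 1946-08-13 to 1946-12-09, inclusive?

83 working days

1946-08-13 is a Tuesday.
From 1946-08-13 to 1946-12-09 is 119 days inclusive.
119 = 7 × 17, so the span is exactly 17 full weeks.
Each full week contributes 5 weekdays (Mon–Fri): 17 × 5 = 85.
Holidays: 1946-10-12 (Sat); 1946-10-27 (Sun); 1946-10-31 (Thu); 1946-11-13 (Wed).
2 of the 4 holidays fall on weekdays; the rest are weekends and were already excluded.
Business days: 85 − 2 = 83.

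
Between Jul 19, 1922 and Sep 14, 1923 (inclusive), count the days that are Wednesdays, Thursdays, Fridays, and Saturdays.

Jul 19, 1922 is a Wednesday.
From Jul 19, 1922 to Sep 14, 1923 is 423 days inclusive.
423 = 7 × 60 + 3, so there are 60 full weeks plus 3 extra days.
Each full week contributes 4 days from the set (Wed, Thu, Fri, Sat): 60 × 4 = 240.
The 3 extra days are Wed, Thu, Fri — 3 of them qualify.
Total: 240 + 3 = 243.

243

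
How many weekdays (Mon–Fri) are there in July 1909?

22

1 July 1909 is a Thursday.
That's 31 days from start to end, counting both.
31 = 7 × 4 + 3, so there are 4 full weeks plus 3 extra days.
Each full week contributes 5 weekdays (Mon–Fri): 4 × 5 = 20.
The 3 extra days are Thursday, Friday, Saturday — 2 of them qualify.
Total: 20 + 2 = 22.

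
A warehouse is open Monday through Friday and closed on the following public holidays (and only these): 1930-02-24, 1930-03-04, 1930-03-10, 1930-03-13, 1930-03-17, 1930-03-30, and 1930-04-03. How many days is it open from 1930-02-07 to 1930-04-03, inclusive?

34 working days

1930-02-07 is a Friday.
The range spans 56 days (inclusive of both endpoints).
56 = 7 × 8, so the span is exactly 8 full weeks.
Each full week contributes 5 weekdays (Mon–Fri): 8 × 5 = 40.
Holidays: 1930-02-24 (Mon); 1930-03-04 (Tue); 1930-03-10 (Mon); 1930-03-13 (Thu); 1930-03-17 (Mon); 1930-03-30 (Sun); 1930-04-03 (Thu).
6 of the 7 holidays fall on weekdays; the rest are weekends and were already excluded.
Business days: 40 − 6 = 34.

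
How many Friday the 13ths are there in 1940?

The 13th falls on a Friday when the month's 13th has weekday Fri.
Jan 13 is Sat; Feb 13 is Tue; Mar 13 is Wed; Apr 13 is Sat; May 13 is Mon; Jun 13 is Thu; Jul 13 is Sat; Aug 13 is Tue; Sep 13 is Fri ✓; Oct 13 is Sun; Nov 13 is Wed; Dec 13 is Fri ✓.
Friday the 13ths: Sep, Dec.

2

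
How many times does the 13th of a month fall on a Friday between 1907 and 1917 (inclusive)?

Friday-the-13ths by year:
1907: Sep, Dec
1908: Mar, Nov
1909: Aug
1910: May
1911: Jan, Oct
1912: Sep, Dec
1913: Jun
1914: Feb, Mar, Nov
1915: Aug
1916: Oct
1917: Apr, Jul

18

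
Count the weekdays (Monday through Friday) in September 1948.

22

1 September 1948 is a Wednesday.
That's 30 days from start to end, counting both.
30 = 7 × 4 + 2, so there are 4 full weeks plus 2 extra days.
Each full week contributes 5 weekdays (Mon–Fri): 4 × 5 = 20.
The 2 extra days are Wed, Thu — 2 of them qualify.
Total: 20 + 2 = 22.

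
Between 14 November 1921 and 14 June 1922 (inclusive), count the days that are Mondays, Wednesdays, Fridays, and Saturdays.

122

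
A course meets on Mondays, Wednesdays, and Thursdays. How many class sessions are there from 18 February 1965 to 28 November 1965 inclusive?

18 February 1965 is a Thursday.
That's 284 days from start to end, counting both.
284 = 7 × 40 + 4, so there are 40 full weeks plus 4 extra days.
Each full week contributes 3 days from the set (Mon, Wed, Thu): 40 × 3 = 120.
The 4 extra days are Thursday, Friday, Saturday, Sunday — 1 of them qualifies.
Total: 120 + 1 = 121.

121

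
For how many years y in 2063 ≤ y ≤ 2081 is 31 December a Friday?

2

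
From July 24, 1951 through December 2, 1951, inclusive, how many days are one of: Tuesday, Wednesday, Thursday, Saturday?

76

July 24, 1951 is a Tuesday.
That's 132 days from start to end, counting both.
132 = 7 × 18 + 6, so there are 18 full weeks plus 6 extra days.
Each full week contributes 4 days from the set (Tue, Wed, Thu, Sat): 18 × 4 = 72.
The 6 extra days are Tue, Wed, Thu, Fri, Sat, Sun — 4 of them qualify.
Total: 72 + 4 = 76.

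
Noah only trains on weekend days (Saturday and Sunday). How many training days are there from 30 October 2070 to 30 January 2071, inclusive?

26

30 October 2070 is a Thursday.
From 30 October 2070 to 30 January 2071 is 93 days inclusive.
93 = 7 × 13 + 2, so there are 13 full weeks plus 2 extra days.
Each full week contributes 2 weekend days (Sat, Sun): 13 × 2 = 26.
The 2 extra days are Thursday, Friday — none qualify.
Total: 26 + 0 = 26.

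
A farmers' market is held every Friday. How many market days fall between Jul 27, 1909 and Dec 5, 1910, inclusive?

Jul 27, 1909 is a Tuesday.
From Jul 27, 1909 to Dec 5, 1910 is 497 days inclusive.
497 = 7 × 71, so the span is exactly 71 full weeks.
Each full week contributes one Friday: 71 so far.

71 Fridays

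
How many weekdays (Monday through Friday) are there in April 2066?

22

2066-04-01 is a Thursday.
That's 30 days from start to end, counting both.
30 = 7 × 4 + 2, so there are 4 full weeks plus 2 extra days.
Each full week contributes 5 weekdays (Mon–Fri): 4 × 5 = 20.
The 2 extra days are Thu, Fri — 2 of them qualify.
Total: 20 + 2 = 22.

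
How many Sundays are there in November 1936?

5

Nov 1, 1936 is a Sunday.
The range spans 30 days (inclusive of both endpoints).
30 = 7 × 4 + 2, so there are 4 full weeks plus 2 extra days.
Each full week contributes one Sunday: 4 so far.
The 2 extra days are Sunday, Monday — 1 of them qualifies.
Total: 4 + 1 = 5.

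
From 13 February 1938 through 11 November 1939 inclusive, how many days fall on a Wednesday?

91 Wednesdays

13 February 1938 is a Sunday.
That's 637 days from start to end, counting both.
637 = 7 × 91, so the span is exactly 91 full weeks.
Each full week contributes one Wednesday: 91 so far.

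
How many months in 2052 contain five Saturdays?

A month has five Saturdays exactly when Saturday falls within its first (length − 28) days.
Jan: 31 days, starts Mon → 5 of Mon, Tue, Wed
Feb: 29 days, starts Thu → 5 of Thu
Mar: 31 days, starts Fri → 5 of Fri, Sat, Sun ✓
Apr: 30 days, starts Mon → 5 of Mon, Tue
May: 31 days, starts Wed → 5 of Wed, Thu, Fri
Jun: 30 days, starts Sat → 5 of Sat, Sun ✓
Jul: 31 days, starts Mon → 5 of Mon, Tue, Wed
Aug: 31 days, starts Thu → 5 of Thu, Fri, Sat ✓
Sep: 30 days, starts Sun → 5 of Sun, Mon
Oct: 31 days, starts Tue → 5 of Tue, Wed, Thu
Nov: 30 days, starts Fri → 5 of Fri, Sat ✓
Dec: 31 days, starts Sun → 5 of Sun, Mon, Tue
Months with five Saturdays: Mar, Jun, Aug, Nov.

4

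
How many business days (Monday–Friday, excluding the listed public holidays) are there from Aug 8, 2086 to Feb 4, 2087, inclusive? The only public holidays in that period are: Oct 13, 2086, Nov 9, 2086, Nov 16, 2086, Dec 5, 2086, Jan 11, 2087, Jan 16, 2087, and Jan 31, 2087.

Aug 8, 2086 is a Thursday.
That's 181 days from start to end, counting both.
181 = 7 × 25 + 6, so there are 25 full weeks plus 6 extra days.
Each full week contributes 5 weekdays (Mon–Fri): 25 × 5 = 125.
The 6 extra days are Thu, Fri, Sat, Sun, Mon, Tue — 4 of them qualify.
Total: 125 + 4 = 129.
Holidays: Oct 13, 2086 (Sun); Nov 9, 2086 (Sat); Nov 16, 2086 (Sat); Dec 5, 2086 (Thu); Jan 11, 2087 (Sat); Jan 16, 2087 (Thu); Jan 31, 2087 (Fri).
3 of the 7 holidays fall on weekdays; the rest are weekends and were already excluded.
Business days: 129 − 3 = 126.

126 business days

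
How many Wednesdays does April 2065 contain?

Apr 1, 2065 is a Wednesday.
From Apr 1, 2065 to Apr 30, 2065 is 30 days inclusive.
30 = 7 × 4 + 2, so there are 4 full weeks plus 2 extra days.
Each full week contributes one Wednesday: 4 so far.
The 2 extra days are Wed, Thu — 1 of them qualifies.
Total: 4 + 1 = 5.

5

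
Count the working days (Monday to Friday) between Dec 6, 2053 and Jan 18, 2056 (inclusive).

552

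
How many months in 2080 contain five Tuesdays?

A month has five Tuesdays exactly when Tuesday falls within its first (length − 28) days.
Jan: 31 days, starts Mon → 5 of Mon, Tue, Wed ✓
Feb: 29 days, starts Thu → 5 of Thu
Mar: 31 days, starts Fri → 5 of Fri, Sat, Sun
Apr: 30 days, starts Mon → 5 of Mon, Tue ✓
May: 31 days, starts Wed → 5 of Wed, Thu, Fri
Jun: 30 days, starts Sat → 5 of Sat, Sun
Jul: 31 days, starts Mon → 5 of Mon, Tue, Wed ✓
Aug: 31 days, starts Thu → 5 of Thu, Fri, Sat
Sep: 30 days, starts Sun → 5 of Sun, Mon
Oct: 31 days, starts Tue → 5 of Tue, Wed, Thu ✓
Nov: 30 days, starts Fri → 5 of Fri, Sat
Dec: 31 days, starts Sun → 5 of Sun, Mon, Tue ✓
Months with five Tuesdays: Jan, Apr, Jul, Oct, Dec.

5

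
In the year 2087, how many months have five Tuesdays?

4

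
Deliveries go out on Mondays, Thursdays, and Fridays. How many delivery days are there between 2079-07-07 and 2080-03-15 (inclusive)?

109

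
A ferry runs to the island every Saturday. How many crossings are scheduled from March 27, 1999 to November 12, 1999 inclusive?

33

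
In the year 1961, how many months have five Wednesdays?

A month has five Wednesdays exactly when Wednesday falls within its first (length − 28) days.
Jan: 31 days, starts Sun → 5 of Sun, Mon, Tue
Feb: 28 days, starts Wed → 5 of (none)
Mar: 31 days, starts Wed → 5 of Wed, Thu, Fri ✓
Apr: 30 days, starts Sat → 5 of Sat, Sun
May: 31 days, starts Mon → 5 of Mon, Tue, Wed ✓
Jun: 30 days, starts Thu → 5 of Thu, Fri
Jul: 31 days, starts Sat → 5 of Sat, Sun, Mon
Aug: 31 days, starts Tue → 5 of Tue, Wed, Thu ✓
Sep: 30 days, starts Fri → 5 of Fri, Sat
Oct: 31 days, starts Sun → 5 of Sun, Mon, Tue
Nov: 30 days, starts Wed → 5 of Wed, Thu ✓
Dec: 31 days, starts Fri → 5 of Fri, Sat, Sun
Months with five Wednesdays: Mar, May, Aug, Nov.

4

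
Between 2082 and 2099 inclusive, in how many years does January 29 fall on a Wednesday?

Day of week of January 29 in each year:
2082: Thu, 2083: Fri, 2084: Sat, 2085: Mon, 2086: Tue, 2087: Wed ✓, 2088: Thu, 2089: Sat, 2090: Sun, 2091: Mon, 2092: Tue, 2093: Thu, 2094: Fri, 2095: Sat, 2096: Sun, 2097: Tue, 2098: Wed ✓, 2099: Thu
Wednesdays: 2087, 2098.

2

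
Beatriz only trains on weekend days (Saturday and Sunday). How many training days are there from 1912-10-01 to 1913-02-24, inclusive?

42

1912-10-01 is a Tuesday.
The range spans 147 days (inclusive of both endpoints).
147 = 7 × 21, so the span is exactly 21 full weeks.
Each full week contributes 2 weekend days (Sat, Sun): 21 × 2 = 42.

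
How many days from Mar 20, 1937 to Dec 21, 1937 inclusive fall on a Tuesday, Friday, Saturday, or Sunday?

159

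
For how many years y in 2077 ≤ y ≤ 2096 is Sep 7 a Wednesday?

Day of week of September 7 in each year:
2077: Tue, 2078: Wed ✓, 2079: Thu, 2080: Sat, 2081: Sun, 2082: Mon, 2083: Tue, 2084: Thu, 2085: Fri, 2086: Sat, 2087: Sun, 2088: Tue, 2089: Wed ✓, 2090: Thu, 2091: Fri, 2092: Sun, 2093: Mon, 2094: Tue, 2095: Wed ✓, 2096: Fri
Wednesdays: 2078, 2089, 2095.

3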